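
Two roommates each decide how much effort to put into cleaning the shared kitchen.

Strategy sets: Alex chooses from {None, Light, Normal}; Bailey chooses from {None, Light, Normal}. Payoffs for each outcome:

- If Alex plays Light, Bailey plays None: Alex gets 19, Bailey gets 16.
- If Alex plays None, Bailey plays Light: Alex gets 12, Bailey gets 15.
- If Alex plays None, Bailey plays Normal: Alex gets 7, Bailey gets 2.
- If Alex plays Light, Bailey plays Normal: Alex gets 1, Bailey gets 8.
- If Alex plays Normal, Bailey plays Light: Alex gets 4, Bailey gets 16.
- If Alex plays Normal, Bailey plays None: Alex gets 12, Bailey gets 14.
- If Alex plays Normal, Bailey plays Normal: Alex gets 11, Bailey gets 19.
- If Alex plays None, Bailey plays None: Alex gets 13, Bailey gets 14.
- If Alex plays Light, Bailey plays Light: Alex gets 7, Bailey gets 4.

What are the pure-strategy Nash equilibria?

Alex against None: payoffs 13, 19, 12 → best response Light.
Alex against Light: payoffs 12, 7, 4 → best response None.
Alex against Normal: payoffs 7, 1, 11 → best response Normal.
Bailey against None: payoffs 14, 15, 2 → best response Light.
Bailey against Light: payoffs 16, 4, 8 → best response None.
Bailey against Normal: payoffs 14, 16, 19 → best response Normal.
Mutual best responses: (None, Light); (Light, None); (Normal, Normal).

The pure Nash equilibria are (None, Light) and (Light, None) and (Normal, Normal).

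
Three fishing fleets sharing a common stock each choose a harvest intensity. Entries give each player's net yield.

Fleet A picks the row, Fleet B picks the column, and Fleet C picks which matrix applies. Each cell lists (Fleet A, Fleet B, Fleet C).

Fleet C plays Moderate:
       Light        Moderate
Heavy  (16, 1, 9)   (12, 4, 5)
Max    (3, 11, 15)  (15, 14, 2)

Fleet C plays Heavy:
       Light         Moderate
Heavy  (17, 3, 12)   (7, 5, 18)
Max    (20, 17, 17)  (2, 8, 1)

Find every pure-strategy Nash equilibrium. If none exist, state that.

(Heavy, Moderate, Heavy); (Max, Light, Heavy); (Max, Moderate, Moderate)

Mark each player's best response to every combination of opponents' strategies; a profile where every player is best-responding is a pure Nash equilibrium.
Fleet A against (Light, Moderate): payoffs 16, 3 → best response Heavy.
Fleet A against (Light, Heavy): payoffs 17, 20 → best response Max.
Fleet A against (Moderate, Moderate): payoffs 12, 15 → best response Max.
Fleet A against (Moderate, Heavy): payoffs 7, 2 → best response Heavy.
Fleet B against (Heavy, Moderate): payoffs 1, 4 → best response Moderate.
Fleet B against (Heavy, Heavy): payoffs 3, 5 → best response Moderate.
Fleet B against (Max, Moderate): payoffs 11, 14 → best response Moderate.
Fleet B against (Max, Heavy): payoffs 17, 8 → best response Light.
Fleet C against (Heavy, Light): payoffs 9, 12 → best response Heavy.
Fleet C against (Heavy, Moderate): payoffs 5, 18 → best response Heavy.
Fleet C against (Max, Light): payoffs 15, 17 → best response Heavy.
Fleet C against (Max, Moderate): payoffs 2, 1 → best response Moderate.
Mutual best responses: (Heavy, Moderate, Heavy); (Max, Light, Heavy); (Max, Moderate, Moderate).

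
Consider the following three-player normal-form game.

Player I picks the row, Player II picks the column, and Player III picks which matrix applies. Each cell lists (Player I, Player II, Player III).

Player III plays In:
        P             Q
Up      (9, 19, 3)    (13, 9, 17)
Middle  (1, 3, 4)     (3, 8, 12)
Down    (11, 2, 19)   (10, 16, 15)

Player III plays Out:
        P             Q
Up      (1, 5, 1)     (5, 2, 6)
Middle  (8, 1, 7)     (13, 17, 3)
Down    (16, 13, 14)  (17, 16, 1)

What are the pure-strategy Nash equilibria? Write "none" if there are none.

There is no pure-strategy Nash equilibrium.

(Up, P, In): Player I can switch to Down (9 → 11). Not NE.
(Up, P, Out): Player I can switch to Middle (1 → 8). Not NE.
(Up, Q, In): Player II can switch to P (9 → 19). Not NE.
(Up, Q, Out): Player I can switch to Middle (5 → 13). Not NE.
(Middle, P, In): Player I can switch to Up (1 → 9). Not NE.
(Middle, P, Out): Player I can switch to Down (8 → 16). Not NE.
(The remaining 6 profiles each have a profitable deviation by the same check.)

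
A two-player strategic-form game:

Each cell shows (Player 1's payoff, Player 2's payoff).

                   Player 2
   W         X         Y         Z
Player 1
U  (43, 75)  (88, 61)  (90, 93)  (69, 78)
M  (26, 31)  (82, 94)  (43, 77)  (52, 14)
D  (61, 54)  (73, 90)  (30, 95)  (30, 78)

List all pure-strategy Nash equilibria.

Player 1 against W: payoffs 43, 26, 61 → best response D.
Player 1 against X: payoffs 88, 82, 73 → best response U.
Player 1 against Y: payoffs 90, 43, 30 → best response U.
Player 1 against Z: payoffs 69, 52, 30 → best response U.
Player 2 against U: payoffs 75, 61, 93, 78 → best response Y.
Player 2 against M: payoffs 31, 94, 77, 14 → best response X.
Player 2 against D: payoffs 54, 90, 95, 78 → best response Y.
Mutual best responses: (U, Y).

The unique pure-strategy Nash equilibrium is (U, Y).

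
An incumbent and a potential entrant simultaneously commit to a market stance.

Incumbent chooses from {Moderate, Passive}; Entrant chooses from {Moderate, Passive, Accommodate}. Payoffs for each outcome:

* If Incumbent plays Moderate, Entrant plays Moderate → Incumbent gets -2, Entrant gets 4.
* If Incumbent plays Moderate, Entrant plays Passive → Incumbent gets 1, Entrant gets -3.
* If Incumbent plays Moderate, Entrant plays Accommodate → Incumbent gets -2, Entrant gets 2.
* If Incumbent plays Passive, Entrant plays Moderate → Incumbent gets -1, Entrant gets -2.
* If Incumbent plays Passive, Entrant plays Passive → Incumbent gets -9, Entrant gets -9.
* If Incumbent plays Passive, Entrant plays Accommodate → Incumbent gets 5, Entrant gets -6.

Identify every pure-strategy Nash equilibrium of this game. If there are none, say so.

Pure NE: (Passive, Moderate)

Incumbent against Moderate: payoffs -2, -1 → best response Passive.
Incumbent against Passive: payoffs 1, -9 → best response Moderate.
Incumbent against Accommodate: payoffs -2, 5 → best response Passive.
Entrant against Moderate: payoffs 4, -3, 2 → best response Moderate.
Entrant against Passive: payoffs -2, -9, -6 → best response Moderate.
Mutual best responses: (Passive, Moderate).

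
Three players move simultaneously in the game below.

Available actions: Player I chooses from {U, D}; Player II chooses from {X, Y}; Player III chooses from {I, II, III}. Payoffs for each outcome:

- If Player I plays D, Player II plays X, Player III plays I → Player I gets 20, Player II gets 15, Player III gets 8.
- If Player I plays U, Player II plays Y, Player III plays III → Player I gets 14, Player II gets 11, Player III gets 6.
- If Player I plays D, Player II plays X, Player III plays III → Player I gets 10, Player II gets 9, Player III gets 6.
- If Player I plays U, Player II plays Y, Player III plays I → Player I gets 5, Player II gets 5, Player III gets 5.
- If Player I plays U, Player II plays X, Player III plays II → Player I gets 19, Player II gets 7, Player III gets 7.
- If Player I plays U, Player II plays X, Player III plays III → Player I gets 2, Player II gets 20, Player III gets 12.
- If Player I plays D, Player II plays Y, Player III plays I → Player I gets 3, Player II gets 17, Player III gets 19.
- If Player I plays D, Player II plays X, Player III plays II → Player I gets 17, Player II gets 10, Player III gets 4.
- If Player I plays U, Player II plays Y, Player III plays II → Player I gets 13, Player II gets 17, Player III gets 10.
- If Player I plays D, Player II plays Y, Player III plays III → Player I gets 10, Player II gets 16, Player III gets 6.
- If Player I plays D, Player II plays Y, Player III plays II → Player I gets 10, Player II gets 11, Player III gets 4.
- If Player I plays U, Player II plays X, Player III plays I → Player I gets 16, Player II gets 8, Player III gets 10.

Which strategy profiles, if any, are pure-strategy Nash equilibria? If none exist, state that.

The unique pure-strategy Nash equilibrium is (U, Y, II).

Player I against (X, I): payoffs 16, 20 → best response D.
Player I against (X, II): payoffs 19, 17 → best response U.
Player I against (X, III): payoffs 2, 10 → best response D.
Player I against (Y, I): payoffs 5, 3 → best response U.
Player I against (Y, II): payoffs 13, 10 → best response U.
Player I against (Y, III): payoffs 14, 10 → best response U.
Player II against (U, I): payoffs 8, 5 → best response X.
Player II against (U, II): payoffs 7, 17 → best response Y.
Player II against (U, III): payoffs 20, 11 → best response X.
Player II against (D, I): payoffs 15, 17 → best response Y.
Player II against (D, II): payoffs 10, 11 → best response Y.
Player II against (D, III): payoffs 9, 16 → best response Y.
Player III against (U, X): payoffs 10, 7, 12 → best response III.
Player III against (U, Y): payoffs 5, 10, 6 → best response II.
Player III against (D, X): payoffs 8, 4, 6 → best response I.
Player III against (D, Y): payoffs 19, 4, 6 → best response I.
Mutual best responses: (U, Y, II).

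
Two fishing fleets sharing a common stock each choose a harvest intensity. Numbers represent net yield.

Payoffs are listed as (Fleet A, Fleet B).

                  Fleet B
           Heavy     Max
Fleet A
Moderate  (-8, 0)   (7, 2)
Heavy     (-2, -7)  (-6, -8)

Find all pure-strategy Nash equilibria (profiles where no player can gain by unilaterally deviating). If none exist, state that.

The pure Nash equilibria are (Moderate, Max); (Heavy, Heavy).

(Moderate, Heavy): Fleet A can switch to Heavy (-8 → -2). Not NE.
(Moderate, Max): Fleet A gets 7, best alternative -6; Fleet B gets 2, best alternative 0. No profitable deviation — NE.
(Heavy, Heavy): Fleet A gets -2, best alternative -8; Fleet B gets -7, best alternative -8. No profitable deviation — NE.
(Heavy, Max): Fleet A can switch to Moderate (-6 → 7). Not NE.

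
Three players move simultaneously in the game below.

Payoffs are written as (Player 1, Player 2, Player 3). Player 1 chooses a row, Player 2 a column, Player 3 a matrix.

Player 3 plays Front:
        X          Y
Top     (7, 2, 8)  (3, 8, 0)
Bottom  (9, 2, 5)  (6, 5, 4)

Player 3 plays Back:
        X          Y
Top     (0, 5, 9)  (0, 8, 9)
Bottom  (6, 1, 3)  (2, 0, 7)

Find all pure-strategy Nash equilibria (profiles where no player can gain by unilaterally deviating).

Check each profile: it is a Nash equilibrium iff no player can strictly gain by switching unilaterally.
(Top, X, Front): Player 1 can switch to Bottom (7 → 9). Not NE.
(Top, X, Back): Player 1 can switch to Bottom (0 → 6). Not NE.
(Top, Y, Front): Player 1 can switch to Bottom (3 → 6). Not NE.
(Top, Y, Back): Player 1 can switch to Bottom (0 → 2). Not NE.
(Bottom, X, Front): Player 2 can switch to Y (2 → 5). Not NE.
(Bottom, X, Back): Player 3 can switch to Front (3 → 5). Not NE.
(Bottom, Y, Front): Player 3 can switch to Back (4 → 7). Not NE.
(Bottom, Y, Back): Player 2 can switch to X (0 → 1). Not NE.

none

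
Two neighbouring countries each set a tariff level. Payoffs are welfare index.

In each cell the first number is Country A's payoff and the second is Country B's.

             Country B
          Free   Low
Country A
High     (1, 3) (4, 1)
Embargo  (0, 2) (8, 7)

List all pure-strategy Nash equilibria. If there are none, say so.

For each player, find the best response to each opponent profile; mutual best responses are the pure NE.
Country A against Free: payoffs 1, 0 → best response High.
Country A against Low: payoffs 4, 8 → best response Embargo.
Country B against High: payoffs 3, 1 → best response Free.
Country B against Embargo: payoffs 2, 7 → best response Low.
Mutual best responses: (High, Free); (Embargo, Low).

Pure-strategy Nash equilibria: (High, Free) and (Embargo, Low)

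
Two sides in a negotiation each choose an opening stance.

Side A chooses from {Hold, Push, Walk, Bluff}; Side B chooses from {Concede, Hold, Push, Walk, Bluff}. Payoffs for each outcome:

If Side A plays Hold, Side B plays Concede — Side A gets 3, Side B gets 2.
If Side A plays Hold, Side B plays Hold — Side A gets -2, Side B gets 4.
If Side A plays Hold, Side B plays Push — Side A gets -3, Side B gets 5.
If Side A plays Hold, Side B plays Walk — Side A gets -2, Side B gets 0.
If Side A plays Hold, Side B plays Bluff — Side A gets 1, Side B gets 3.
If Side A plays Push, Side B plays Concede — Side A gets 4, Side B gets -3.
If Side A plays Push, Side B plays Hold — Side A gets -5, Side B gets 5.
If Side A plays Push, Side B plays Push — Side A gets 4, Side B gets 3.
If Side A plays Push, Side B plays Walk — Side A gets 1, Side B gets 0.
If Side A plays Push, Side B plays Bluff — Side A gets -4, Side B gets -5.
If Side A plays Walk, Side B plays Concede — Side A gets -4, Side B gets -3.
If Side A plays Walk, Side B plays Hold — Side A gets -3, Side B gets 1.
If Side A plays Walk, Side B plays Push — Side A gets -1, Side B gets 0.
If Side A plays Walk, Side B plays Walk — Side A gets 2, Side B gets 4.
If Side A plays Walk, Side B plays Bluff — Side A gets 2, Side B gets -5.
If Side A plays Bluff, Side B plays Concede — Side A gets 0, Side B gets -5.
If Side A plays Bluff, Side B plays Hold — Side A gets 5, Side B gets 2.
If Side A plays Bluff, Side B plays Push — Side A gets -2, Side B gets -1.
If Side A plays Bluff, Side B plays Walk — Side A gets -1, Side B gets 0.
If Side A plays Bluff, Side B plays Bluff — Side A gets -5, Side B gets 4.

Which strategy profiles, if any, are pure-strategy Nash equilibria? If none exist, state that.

Pure NE: (Walk, Walk)

Side A against Concede: payoffs 3, 4, -4, 0 → best response Push.
Side A against Hold: payoffs -2, -5, -3, 5 → best response Bluff.
Side A against Push: payoffs -3, 4, -1, -2 → best response Push.
Side A against Walk: payoffs -2, 1, 2, -1 → best response Walk.
Side A against Bluff: payoffs 1, -4, 2, -5 → best response Walk.
Side B against Hold: payoffs 2, 4, 5, 0, 3 → best response Push.
Side B against Push: payoffs -3, 5, 3, 0, -5 → best response Hold.
Side B against Walk: payoffs -3, 1, 0, 4, -5 → best response Walk.
Side B against Bluff: payoffs -5, 2, -1, 0, 4 → best response Bluff.
Mutual best responses: (Walk, Walk).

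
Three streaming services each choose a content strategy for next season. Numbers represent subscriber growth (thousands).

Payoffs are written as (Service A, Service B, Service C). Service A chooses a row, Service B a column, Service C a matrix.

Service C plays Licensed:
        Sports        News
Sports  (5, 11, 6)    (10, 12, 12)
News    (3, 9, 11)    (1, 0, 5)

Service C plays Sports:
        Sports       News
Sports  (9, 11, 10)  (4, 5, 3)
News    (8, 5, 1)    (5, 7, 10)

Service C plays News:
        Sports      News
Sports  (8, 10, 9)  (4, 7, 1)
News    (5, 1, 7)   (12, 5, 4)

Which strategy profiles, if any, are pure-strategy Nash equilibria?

(Sports, Sports, Sports) and (Sports, News, Licensed) and (News, News, Sports)

Service A against (Sports, Licensed): payoffs 5, 3 → best response Sports.
Service A against (Sports, Sports): payoffs 9, 8 → best response Sports.
Service A against (Sports, News): payoffs 8, 5 → best response Sports.
Service A against (News, Licensed): payoffs 10, 1 → best response Sports.
Service A against (News, Sports): payoffs 4, 5 → best response News.
Service A against (News, News): payoffs 4, 12 → best response News.
Service B against (Sports, Licensed): payoffs 11, 12 → best response News.
Service B against (Sports, Sports): payoffs 11, 5 → best response Sports.
Service B against (Sports, News): payoffs 10, 7 → best response Sports.
Service B against (News, Licensed): payoffs 9, 0 → best response Sports.
Service B against (News, Sports): payoffs 5, 7 → best response News.
Service B against (News, News): payoffs 1, 5 → best response News.
Service C against (Sports, Sports): payoffs 6, 10, 9 → best response Sports.
Service C against (Sports, News): payoffs 12, 3, 1 → best response Licensed.
Service C against (News, Sports): payoffs 11, 1, 7 → best response Licensed.
Service C against (News, News): payoffs 5, 10, 4 → best response Sports.
Mutual best responses: (Sports, Sports, Sports); (Sports, News, Licensed); (News, News, Sports).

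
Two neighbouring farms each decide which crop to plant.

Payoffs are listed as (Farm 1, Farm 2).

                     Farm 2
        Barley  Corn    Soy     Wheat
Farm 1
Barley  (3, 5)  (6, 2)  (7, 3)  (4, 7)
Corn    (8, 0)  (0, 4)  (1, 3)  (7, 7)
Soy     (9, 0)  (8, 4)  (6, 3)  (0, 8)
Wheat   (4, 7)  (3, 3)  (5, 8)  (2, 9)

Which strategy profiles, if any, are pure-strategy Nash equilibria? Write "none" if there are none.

The unique pure-strategy Nash equilibrium is (Corn, Wheat).

Farm 1 against Barley: payoffs 3, 8, 9, 4 → best response Soy.
Farm 1 against Corn: payoffs 6, 0, 8, 3 → best response Soy.
Farm 1 against Soy: payoffs 7, 1, 6, 5 → best response Barley.
Farm 1 against Wheat: payoffs 4, 7, 0, 2 → best response Corn.
Farm 2 against Barley: payoffs 5, 2, 3, 7 → best response Wheat.
Farm 2 against Corn: payoffs 0, 4, 3, 7 → best response Wheat.
Farm 2 against Soy: payoffs 0, 4, 3, 8 → best response Wheat.
Farm 2 against Wheat: payoffs 7, 3, 8, 9 → best response Wheat.
Mutual best responses: (Corn, Wheat).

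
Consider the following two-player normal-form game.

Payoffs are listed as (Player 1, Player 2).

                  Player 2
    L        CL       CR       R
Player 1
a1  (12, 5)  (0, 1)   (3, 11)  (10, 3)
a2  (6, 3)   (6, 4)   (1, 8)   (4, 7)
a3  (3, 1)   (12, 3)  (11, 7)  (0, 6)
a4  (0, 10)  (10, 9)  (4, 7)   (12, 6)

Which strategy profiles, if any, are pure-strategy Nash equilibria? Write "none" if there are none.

The unique pure-strategy Nash equilibrium is (a3, CR).

For each strategy profile, look for a profitable unilateral deviation.
(a1, L): Player 2 can switch to CR (5 → 11). Not NE.
(a1, CL): Player 1 can switch to a2 (0 → 6). Not NE.
(a1, CR): Player 1 can switch to a3 (3 → 11). Not NE.
(a1, R): Player 1 can switch to a4 (10 → 12). Not NE.
(a2, L): Player 1 can switch to a1 (6 → 12). Not NE.
(a2, CL): Player 1 can switch to a3 (6 → 12). Not NE.
(a2, CR): Player 1 can switch to a1 (1 → 3). Not NE.
(a2, R): Player 1 can switch to a1 (4 → 10). Not NE.
(a3, L): Player 1 can switch to a1 (3 → 12). Not NE.
(a3, CL): Player 2 can switch to CR (3 → 7). Not NE.
(a3, CR): Player 1 gets 11, best alternative 4; Player 2 gets 7, best alternative 6. No profitable deviation — NE.
(The remaining 5 profiles each have a profitable deviation by the same check.)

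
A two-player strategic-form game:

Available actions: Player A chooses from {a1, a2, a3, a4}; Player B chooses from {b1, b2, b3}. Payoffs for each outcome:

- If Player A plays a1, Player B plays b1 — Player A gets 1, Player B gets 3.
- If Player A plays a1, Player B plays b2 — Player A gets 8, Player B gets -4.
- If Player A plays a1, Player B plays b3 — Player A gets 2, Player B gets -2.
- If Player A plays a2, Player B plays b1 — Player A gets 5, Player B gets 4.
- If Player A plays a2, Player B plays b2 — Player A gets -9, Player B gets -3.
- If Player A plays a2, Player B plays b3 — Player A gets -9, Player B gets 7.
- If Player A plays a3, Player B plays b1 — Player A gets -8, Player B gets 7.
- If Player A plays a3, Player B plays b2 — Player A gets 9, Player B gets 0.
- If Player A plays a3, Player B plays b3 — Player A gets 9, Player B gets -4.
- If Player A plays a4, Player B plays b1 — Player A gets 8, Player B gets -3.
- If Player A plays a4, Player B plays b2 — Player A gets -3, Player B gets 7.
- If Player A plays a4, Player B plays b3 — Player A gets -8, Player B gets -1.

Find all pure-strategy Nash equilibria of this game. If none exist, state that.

Check each profile: it is a Nash equilibrium iff no player can strictly gain by switching unilaterally.
(a1, b1): Player A can switch to a2 (1 → 5). Not NE.
(a1, b2): Player A can switch to a3 (8 → 9). Not NE.
(a1, b3): Player A can switch to a3 (2 → 9). Not NE.
(a2, b1): Player A can switch to a4 (5 → 8). Not NE.
(a2, b2): Player A can switch to a1 (-9 → 8). Not NE.
(a2, b3): Player A can switch to a1 (-9 → 2). Not NE.
(a3, b1): Player A can switch to a1 (-8 → 1). Not NE.
(a3, b2): Player B can switch to b1 (0 → 7). Not NE.
(a3, b3): Player B can switch to b1 (-4 → 7). Not NE.
(a4, b1): Player B can switch to b2 (-3 → 7). Not NE.
(a4, b2): Player A can switch to a1 (-3 → 8). Not NE.
(a4, b3): Player A can switch to a1 (-8 → 2). Not NE.

There is no pure-strategy Nash equilibrium.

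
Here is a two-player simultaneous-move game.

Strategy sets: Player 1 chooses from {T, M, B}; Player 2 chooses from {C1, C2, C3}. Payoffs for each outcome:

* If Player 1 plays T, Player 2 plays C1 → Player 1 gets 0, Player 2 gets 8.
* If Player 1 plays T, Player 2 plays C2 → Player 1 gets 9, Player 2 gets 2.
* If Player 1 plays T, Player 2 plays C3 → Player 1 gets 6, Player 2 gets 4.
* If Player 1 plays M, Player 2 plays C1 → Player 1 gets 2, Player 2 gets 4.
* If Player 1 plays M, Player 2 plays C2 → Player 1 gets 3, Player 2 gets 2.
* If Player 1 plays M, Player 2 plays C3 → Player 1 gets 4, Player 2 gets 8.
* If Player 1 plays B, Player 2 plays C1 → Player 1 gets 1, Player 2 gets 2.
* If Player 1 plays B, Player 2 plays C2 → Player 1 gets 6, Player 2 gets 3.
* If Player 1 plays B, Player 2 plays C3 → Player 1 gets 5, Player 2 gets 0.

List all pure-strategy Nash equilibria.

Player 1 against C1: payoffs 0, 2, 1 → best response M.
Player 1 against C2: payoffs 9, 3, 6 → best response T.
Player 1 against C3: payoffs 6, 4, 5 → best response T.
Player 2 against T: payoffs 8, 2, 4 → best response C1.
Player 2 against M: payoffs 4, 2, 8 → best response C3.
Player 2 against B: payoffs 2, 3, 0 → best response C2.
No profile is a mutual best response for all players.

There is no pure-strategy Nash equilibrium.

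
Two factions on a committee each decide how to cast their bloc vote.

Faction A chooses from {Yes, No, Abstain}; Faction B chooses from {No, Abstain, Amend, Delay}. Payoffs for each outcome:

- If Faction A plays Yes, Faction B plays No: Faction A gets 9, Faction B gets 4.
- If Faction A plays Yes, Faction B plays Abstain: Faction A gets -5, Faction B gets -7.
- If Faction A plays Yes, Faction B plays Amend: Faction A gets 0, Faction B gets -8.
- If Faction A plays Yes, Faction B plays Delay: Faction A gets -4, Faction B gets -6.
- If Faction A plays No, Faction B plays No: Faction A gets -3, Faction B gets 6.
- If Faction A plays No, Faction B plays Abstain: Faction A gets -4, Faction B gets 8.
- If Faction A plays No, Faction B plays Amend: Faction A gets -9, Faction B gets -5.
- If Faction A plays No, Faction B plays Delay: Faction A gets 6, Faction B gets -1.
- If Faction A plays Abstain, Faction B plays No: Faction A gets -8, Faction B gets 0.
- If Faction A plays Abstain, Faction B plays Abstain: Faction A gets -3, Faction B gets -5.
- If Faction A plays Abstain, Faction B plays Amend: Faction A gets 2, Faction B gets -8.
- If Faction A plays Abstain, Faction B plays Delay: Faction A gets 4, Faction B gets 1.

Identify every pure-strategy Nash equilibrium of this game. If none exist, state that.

(Yes, No)

For each strategy profile, look for a profitable unilateral deviation.
(Yes, No): Faction A gets 9, best alternative -3; Faction B gets 4, best alternative -6. No profitable deviation — NE.
(Yes, Abstain): Faction A can switch to No (-5 → -4). Not NE.
(Yes, Amend): Faction A can switch to Abstain (0 → 2). Not NE.
(Yes, Delay): Faction A can switch to No (-4 → 6). Not NE.
(No, No): Faction A can switch to Yes (-3 → 9). Not NE.
(No, Abstain): Faction A can switch to Abstain (-4 → -3). Not NE.
(No, Amend): Faction A can switch to Yes (-9 → 0). Not NE.
(No, Delay): Faction B can switch to No (-1 → 6). Not NE.
(Abstain, No): Faction A can switch to Yes (-8 → 9). Not NE.
(Abstain, Abstain): Faction B can switch to No (-5 → 0). Not NE.
(Abstain, Amend): Faction B can switch to No (-8 → 0). Not NE.
(Abstain, Delay): Faction A can switch to No (4 → 6). Not NE.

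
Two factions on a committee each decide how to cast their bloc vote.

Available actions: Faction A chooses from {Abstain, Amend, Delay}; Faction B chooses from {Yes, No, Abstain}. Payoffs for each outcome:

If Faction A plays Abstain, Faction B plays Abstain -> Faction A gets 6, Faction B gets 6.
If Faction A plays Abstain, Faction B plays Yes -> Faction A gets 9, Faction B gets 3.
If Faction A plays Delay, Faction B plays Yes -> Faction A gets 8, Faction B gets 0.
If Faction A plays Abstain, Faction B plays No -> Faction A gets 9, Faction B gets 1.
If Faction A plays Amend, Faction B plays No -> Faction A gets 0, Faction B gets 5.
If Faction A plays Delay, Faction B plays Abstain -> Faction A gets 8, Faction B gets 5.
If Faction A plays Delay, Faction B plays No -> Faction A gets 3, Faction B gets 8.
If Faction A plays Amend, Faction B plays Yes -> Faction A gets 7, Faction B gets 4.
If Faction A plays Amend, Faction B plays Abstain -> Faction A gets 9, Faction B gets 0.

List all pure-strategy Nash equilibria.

No pure-strategy Nash equilibrium.

(Abstain, Yes): Faction B can switch to Abstain (3 → 6). Not NE.
(Abstain, No): Faction B can switch to Yes (1 → 3). Not NE.
(Abstain, Abstain): Faction A can switch to Amend (6 → 9). Not NE.
(Amend, Yes): Faction A can switch to Abstain (7 → 9). Not NE.
(Amend, No): Faction A can switch to Abstain (0 → 9). Not NE.
(Amend, Abstain): Faction B can switch to Yes (0 → 4). Not NE.
(Delay, Yes): Faction A can switch to Abstain (8 → 9). Not NE.
(Delay, No): Faction A can switch to Abstain (3 → 9). Not NE.
(The remaining 1 profile has a profitable deviation by the same check.)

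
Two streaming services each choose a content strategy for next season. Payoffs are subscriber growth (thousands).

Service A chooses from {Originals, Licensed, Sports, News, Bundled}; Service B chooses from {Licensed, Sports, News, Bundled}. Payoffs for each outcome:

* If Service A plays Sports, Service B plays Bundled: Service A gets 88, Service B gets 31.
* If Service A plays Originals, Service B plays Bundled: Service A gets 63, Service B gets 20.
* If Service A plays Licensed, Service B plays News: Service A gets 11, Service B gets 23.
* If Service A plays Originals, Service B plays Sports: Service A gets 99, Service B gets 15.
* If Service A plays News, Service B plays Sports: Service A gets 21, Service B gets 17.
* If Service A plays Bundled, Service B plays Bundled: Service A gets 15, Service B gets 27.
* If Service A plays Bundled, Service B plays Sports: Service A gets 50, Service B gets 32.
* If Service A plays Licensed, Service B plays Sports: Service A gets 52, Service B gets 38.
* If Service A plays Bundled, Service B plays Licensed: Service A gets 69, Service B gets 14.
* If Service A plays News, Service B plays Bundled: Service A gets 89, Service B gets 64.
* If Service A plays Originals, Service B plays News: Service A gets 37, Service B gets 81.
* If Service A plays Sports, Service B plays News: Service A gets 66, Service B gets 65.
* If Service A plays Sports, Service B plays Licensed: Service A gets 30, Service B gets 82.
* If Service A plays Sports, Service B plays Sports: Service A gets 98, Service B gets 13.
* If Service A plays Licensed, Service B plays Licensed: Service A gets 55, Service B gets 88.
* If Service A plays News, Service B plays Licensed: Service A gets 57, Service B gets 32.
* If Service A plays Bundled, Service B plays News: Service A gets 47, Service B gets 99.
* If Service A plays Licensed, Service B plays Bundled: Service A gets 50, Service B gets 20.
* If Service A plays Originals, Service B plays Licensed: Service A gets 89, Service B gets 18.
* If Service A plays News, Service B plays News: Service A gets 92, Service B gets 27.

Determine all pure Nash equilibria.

(News, Bundled)

(Originals, Licensed): Service B can switch to News (18 → 81). Not NE.
(Originals, Sports): Service B can switch to Licensed (15 → 18). Not NE.
(Originals, News): Service A can switch to Sports (37 → 66). Not NE.
(Originals, Bundled): Service A can switch to Sports (63 → 88). Not NE.
(Licensed, Licensed): Service A can switch to Originals (55 → 89). Not NE.
(Licensed, Sports): Service A can switch to Originals (52 → 99). Not NE.
(Licensed, News): Service A can switch to Originals (11 → 37). Not NE.
(Licensed, Bundled): Service A can switch to Originals (50 → 63). Not NE.
(Sports, Licensed): Service A can switch to Originals (30 → 89). Not NE.
(Sports, Sports): Service A can switch to Originals (98 → 99). Not NE.
(News, Bundled): Service A gets 89, best alternative 88; Service B gets 64, best alternative 32. No profitable deviation — NE.
(The remaining 9 profiles each have a profitable deviation by the same check.)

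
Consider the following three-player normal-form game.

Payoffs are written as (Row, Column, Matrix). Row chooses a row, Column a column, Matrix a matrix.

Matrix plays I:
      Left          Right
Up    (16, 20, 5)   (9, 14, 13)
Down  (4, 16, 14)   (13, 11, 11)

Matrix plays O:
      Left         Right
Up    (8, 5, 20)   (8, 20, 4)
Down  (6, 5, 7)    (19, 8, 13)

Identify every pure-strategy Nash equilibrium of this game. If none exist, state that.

(Up, Left, I): Matrix can switch to O (5 → 20). Not NE.
(Up, Left, O): Column can switch to Right (5 → 20). Not NE.
(Up, Right, I): Row can switch to Down (9 → 13). Not NE.
(Up, Right, O): Row can switch to Down (8 → 19). Not NE.
(Down, Left, I): Row can switch to Up (4 → 16). Not NE.
(Down, Left, O): Row can switch to Up (6 → 8). Not NE.
(Down, Right, I): Column can switch to Left (11 → 16). Not NE.
(Down, Right, O): Row gets 19, best alternative 8; Column gets 8, best alternative 5; Matrix gets 13, best alternative 11. No profitable deviation — NE.

The unique pure-strategy Nash equilibrium is (Down, Right, O).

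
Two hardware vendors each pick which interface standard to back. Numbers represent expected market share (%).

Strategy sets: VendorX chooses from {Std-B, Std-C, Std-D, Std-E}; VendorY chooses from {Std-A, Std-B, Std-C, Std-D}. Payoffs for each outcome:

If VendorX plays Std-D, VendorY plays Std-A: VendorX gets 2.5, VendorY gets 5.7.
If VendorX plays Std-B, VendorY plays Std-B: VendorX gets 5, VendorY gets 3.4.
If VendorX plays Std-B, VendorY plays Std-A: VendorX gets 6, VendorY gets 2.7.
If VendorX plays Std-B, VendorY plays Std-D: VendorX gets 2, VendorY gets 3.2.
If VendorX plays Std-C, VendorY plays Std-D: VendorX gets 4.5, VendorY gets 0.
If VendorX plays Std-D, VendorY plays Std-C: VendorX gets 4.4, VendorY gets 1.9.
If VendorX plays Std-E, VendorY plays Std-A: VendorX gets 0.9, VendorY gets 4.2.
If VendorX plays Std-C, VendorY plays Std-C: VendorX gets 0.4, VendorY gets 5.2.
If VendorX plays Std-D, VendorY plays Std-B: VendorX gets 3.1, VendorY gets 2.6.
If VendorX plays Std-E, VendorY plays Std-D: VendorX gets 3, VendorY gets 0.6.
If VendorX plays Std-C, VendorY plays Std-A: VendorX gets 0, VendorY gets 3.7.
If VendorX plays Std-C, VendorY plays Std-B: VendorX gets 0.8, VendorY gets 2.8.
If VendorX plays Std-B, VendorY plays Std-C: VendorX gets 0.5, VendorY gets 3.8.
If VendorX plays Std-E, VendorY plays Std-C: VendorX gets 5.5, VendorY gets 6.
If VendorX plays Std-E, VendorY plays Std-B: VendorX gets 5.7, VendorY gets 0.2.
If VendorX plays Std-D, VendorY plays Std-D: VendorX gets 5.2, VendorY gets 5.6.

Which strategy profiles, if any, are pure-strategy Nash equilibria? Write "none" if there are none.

Pure NE: (Std-E, Std-C)

For each player, find the best response to each opponent profile; mutual best responses are the pure NE.
VendorX against Std-A: payoffs 6, 0, 2.5, 0.9 → best response Std-B.
VendorX against Std-B: payoffs 5, 0.8, 3.1, 5.7 → best response Std-E.
VendorX against Std-C: payoffs 0.5, 0.4, 4.4, 5.5 → best response Std-E.
VendorX against Std-D: payoffs 2, 4.5, 5.2, 3 → best response Std-D.
VendorY against Std-B: payoffs 2.7, 3.4, 3.8, 3.2 → best response Std-C.
VendorY against Std-C: payoffs 3.7, 2.8, 5.2, 0 → best response Std-C.
VendorY against Std-D: payoffs 5.7, 2.6, 1.9, 5.6 → best response Std-A.
VendorY against Std-E: payoffs 4.2, 0.2, 6, 0.6 → best response Std-C.
Mutual best responses: (Std-E, Std-C).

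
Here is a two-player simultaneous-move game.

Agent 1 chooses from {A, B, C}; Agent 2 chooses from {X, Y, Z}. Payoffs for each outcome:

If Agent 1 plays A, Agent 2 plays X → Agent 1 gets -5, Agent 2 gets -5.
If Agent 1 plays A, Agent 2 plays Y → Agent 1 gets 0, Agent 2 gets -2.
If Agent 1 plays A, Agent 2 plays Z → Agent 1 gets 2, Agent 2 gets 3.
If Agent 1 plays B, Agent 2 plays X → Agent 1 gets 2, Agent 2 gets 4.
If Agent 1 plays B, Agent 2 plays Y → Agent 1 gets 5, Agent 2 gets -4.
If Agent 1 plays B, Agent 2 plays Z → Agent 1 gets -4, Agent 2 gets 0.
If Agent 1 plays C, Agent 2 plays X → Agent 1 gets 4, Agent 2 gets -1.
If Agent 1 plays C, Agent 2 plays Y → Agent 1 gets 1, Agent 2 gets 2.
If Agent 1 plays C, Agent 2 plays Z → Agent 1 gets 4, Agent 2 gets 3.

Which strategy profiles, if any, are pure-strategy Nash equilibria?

(A, X): Agent 1 can switch to B (-5 → 2). Not NE.
(A, Y): Agent 1 can switch to B (0 → 5). Not NE.
(A, Z): Agent 1 can switch to C (2 → 4). Not NE.
(B, X): Agent 1 can switch to C (2 → 4). Not NE.
(B, Y): Agent 2 can switch to X (-4 → 4). Not NE.
(B, Z): Agent 1 can switch to A (-4 → 2). Not NE.
(C, X): Agent 2 can switch to Y (-1 → 2). Not NE.
(C, Y): Agent 1 can switch to B (1 → 5). Not NE.
(C, Z): Agent 1 gets 4, best alternative 2; Agent 2 gets 3, best alternative 2. No profitable deviation — NE.

(C, Z)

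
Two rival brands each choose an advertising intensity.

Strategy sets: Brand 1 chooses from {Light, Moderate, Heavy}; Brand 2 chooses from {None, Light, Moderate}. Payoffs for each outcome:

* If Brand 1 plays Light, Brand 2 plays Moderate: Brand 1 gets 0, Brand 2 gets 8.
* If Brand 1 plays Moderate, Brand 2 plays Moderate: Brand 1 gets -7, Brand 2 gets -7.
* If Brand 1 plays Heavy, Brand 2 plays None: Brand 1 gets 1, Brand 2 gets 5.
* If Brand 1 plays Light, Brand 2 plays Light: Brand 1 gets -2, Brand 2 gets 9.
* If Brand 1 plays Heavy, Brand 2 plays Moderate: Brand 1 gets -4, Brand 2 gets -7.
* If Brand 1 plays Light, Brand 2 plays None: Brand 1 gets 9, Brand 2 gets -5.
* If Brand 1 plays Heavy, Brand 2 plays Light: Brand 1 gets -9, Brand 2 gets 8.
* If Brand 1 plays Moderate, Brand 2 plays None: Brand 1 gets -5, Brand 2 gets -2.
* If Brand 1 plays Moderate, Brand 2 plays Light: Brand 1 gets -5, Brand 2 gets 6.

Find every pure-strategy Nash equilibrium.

(Light, None): Brand 2 can switch to Light (-5 → 9). Not NE.
(Light, Light): Brand 1 gets -2, best alternative -5; Brand 2 gets 9, best alternative 8. No profitable deviation — NE.
(Light, Moderate): Brand 2 can switch to Light (8 → 9). Not NE.
(Moderate, None): Brand 1 can switch to Light (-5 → 9). Not NE.
(Moderate, Light): Brand 1 can switch to Light (-5 → -2). Not NE.
(Moderate, Moderate): Brand 1 can switch to Light (-7 → 0). Not NE.
(Heavy, None): Brand 1 can switch to Light (1 → 9). Not NE.
(Heavy, Light): Brand 1 can switch to Light (-9 → -2). Not NE.
(Heavy, Moderate): Brand 1 can switch to Light (-4 → 0). Not NE.

Pure NE: (Light, Light)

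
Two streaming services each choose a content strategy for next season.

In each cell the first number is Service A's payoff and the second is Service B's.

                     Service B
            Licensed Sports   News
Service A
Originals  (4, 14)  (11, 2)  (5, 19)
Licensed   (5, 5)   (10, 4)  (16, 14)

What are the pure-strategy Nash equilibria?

Service A against Licensed: payoffs 4, 5 → best response Licensed.
Service A against Sports: payoffs 11, 10 → best response Originals.
Service A against News: payoffs 5, 16 → best response Licensed.
Service B against Originals: payoffs 14, 2, 19 → best response News.
Service B against Licensed: payoffs 5, 4, 14 → best response News.
Mutual best responses: (Licensed, News).

(Licensed, News)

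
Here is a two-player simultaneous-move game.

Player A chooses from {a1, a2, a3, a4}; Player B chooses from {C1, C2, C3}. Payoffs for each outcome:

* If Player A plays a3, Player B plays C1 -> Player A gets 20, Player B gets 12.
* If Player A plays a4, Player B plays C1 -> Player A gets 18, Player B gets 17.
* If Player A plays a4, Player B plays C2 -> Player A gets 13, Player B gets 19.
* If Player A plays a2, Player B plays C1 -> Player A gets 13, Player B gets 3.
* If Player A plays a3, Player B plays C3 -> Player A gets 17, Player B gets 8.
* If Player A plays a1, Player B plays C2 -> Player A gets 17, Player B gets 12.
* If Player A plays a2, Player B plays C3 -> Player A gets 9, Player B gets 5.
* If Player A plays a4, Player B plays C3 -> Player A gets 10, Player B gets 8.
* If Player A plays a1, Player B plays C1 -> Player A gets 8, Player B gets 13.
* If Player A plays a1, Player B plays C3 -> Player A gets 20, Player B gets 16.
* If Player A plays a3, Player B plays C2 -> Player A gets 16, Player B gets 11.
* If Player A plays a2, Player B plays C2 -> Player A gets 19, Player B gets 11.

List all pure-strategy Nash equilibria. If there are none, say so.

(a1, C3), (a2, C2), (a3, C1)

(a1, C1): Player A can switch to a2 (8 → 13). Not NE.
(a1, C2): Player A can switch to a2 (17 → 19). Not NE.
(a1, C3): Player A gets 20, best alternative 17; Player B gets 16, best alternative 13. No profitable deviation — NE.
(a2, C1): Player A can switch to a3 (13 → 20). Not NE.
(a2, C2): Player A gets 19, best alternative 17; Player B gets 11, best alternative 5. No profitable deviation — NE.
(a2, C3): Player A can switch to a1 (9 → 20). Not NE.
(a3, C1): Player A gets 20, best alternative 18; Player B gets 12, best alternative 11. No profitable deviation — NE.
(a3, C2): Player A can switch to a1 (16 → 17). Not NE.
(a3, C3): Player A can switch to a1 (17 → 20). Not NE.
(a4, C1): Player A can switch to a3 (18 → 20). Not NE.
(a4, C2): Player A can switch to a1 (13 → 17). Not NE.
(a4, C3): Player A can switch to a1 (10 → 20). Not NE.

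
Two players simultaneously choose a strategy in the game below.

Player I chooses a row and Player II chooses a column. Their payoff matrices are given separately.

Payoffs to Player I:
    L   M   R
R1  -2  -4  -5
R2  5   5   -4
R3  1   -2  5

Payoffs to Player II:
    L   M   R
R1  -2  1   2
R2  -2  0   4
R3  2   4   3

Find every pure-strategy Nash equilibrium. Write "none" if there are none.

This game has no pure Nash equilibrium.

Player I against L: payoffs -2, 5, 1 → best response R2.
Player I against M: payoffs -4, 5, -2 → best response R2.
Player I against R: payoffs -5, -4, 5 → best response R3.
Player II against R1: payoffs -2, 1, 2 → best response R.
Player II against R2: payoffs -2, 0, 4 → best response R.
Player II against R3: payoffs 2, 4, 3 → best response M.
No profile is a mutual best response for all players.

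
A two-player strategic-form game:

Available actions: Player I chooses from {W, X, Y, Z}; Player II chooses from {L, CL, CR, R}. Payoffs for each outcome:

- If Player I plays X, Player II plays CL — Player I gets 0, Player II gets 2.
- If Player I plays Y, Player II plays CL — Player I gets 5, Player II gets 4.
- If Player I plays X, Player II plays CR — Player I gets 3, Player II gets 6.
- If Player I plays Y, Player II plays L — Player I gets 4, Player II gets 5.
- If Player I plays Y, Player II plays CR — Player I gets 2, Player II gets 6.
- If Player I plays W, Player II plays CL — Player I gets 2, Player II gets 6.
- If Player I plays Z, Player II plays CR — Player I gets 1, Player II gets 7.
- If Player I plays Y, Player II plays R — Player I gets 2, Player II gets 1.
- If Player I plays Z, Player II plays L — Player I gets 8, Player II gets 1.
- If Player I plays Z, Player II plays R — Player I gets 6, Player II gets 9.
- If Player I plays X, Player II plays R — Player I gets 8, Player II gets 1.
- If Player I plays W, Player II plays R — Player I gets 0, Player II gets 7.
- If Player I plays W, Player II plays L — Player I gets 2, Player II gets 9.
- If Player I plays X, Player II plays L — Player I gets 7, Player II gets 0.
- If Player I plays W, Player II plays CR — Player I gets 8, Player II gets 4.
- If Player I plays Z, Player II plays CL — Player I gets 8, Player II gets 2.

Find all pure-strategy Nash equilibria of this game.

No pure-strategy Nash equilibrium.

Check each profile: it is a Nash equilibrium iff no player can strictly gain by switching unilaterally.
(W, L): Player I can switch to X (2 → 7). Not NE.
(W, CL): Player I can switch to Y (2 → 5). Not NE.
(W, CR): Player II can switch to L (4 → 9). Not NE.
(W, R): Player I can switch to X (0 → 8). Not NE.
(X, L): Player I can switch to Z (7 → 8). Not NE.
(X, CL): Player I can switch to W (0 → 2). Not NE.
(X, CR): Player I can switch to W (3 → 8). Not NE.
(X, R): Player II can switch to CL (1 → 2). Not NE.
(Y, L): Player I can switch to X (4 → 7). Not NE.
(Y, CL): Player I can switch to Z (5 → 8). Not NE.
(Y, CR): Player I can switch to W (2 → 8). Not NE.
(Y, R): Player I can switch to X (2 → 8). Not NE.
(The remaining 4 profiles each have a profitable deviation by the same check.)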